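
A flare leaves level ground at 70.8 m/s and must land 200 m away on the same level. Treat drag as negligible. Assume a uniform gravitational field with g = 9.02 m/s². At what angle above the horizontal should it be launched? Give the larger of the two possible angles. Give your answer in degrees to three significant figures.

79.5°

From R = (v₀²/g) sin 2θ: sin 2θ = 9.02 × 200 / 5012.6 = 0.3599.
2θ = 21.09° or 180° − 21.09° = 158.9°, so θ = 10.55° or 79.45°.
The larger angle is 79.45°.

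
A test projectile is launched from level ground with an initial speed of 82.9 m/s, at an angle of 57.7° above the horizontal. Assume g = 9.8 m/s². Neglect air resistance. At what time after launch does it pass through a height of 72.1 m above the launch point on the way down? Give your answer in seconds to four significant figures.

Resolve: vₓ = 82.90 cos 57.7° = 44.30 m/s and v_y0 = 82.90 sin 57.7° = 70.07 m/s.
Require v_y0 t − ½ g t² = 72.1, i.e. 4.900 t² − 70.07 t + 72.1 = 0.
Quadratic formula: t = (70.07 ± √3497.0) / 9.80 = (70.07 ± 59.14) / 9.80 → t = 1.116 s or 13.18 s.
The descending-branch root is 13.18 s.

13.18 s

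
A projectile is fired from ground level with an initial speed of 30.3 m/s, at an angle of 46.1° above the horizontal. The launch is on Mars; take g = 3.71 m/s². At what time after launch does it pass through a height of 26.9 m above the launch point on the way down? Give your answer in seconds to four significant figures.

10.37 s

Resolve: vₓ = 30.30 cos 46.1° = 21.01 m/s and v_y0 = 30.30 sin 46.1° = 21.83 m/s.
Set y = v_y0 t − ½ g t² = 26.9: 1.855 t² − 21.83 t + 26.9 = 0.
t = [21.83 ± √(21.83² − 2·3.71·26.9)] / 3.71 = (21.83 ± 16.65) / 3.71, so t = 1.398 s or t = 10.37 s.
The descending-branch root is 10.37 s.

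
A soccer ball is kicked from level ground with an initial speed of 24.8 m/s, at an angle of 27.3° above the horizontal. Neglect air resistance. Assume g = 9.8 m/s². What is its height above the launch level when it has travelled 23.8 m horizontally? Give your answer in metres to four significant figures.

Horizontal component vₓ = 24.80 cos 27.3° = 22.04 m/s; vertical v_y0 = 24.80 sin 27.3° = 11.37 m/s.
At x = 23.8 m, t = x/vₓ = 23.8/22.04 = 1.080 s.
Height: y = v_y0 t − ½ g t² = 11.37 × 1.080 − 4.900 × 1.080² = 12.28 − 5.715 = 6.569 m.

6.569 m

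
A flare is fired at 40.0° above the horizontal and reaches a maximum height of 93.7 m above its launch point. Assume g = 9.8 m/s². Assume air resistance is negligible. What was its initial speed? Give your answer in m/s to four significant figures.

At the peak v_y = 0, so v_y0 = √(2gH) = √(2 × 9.80 × 93.7) = 42.85 m/s.
v_y0 = v₀ sin θ ⇒ v₀ = 42.85 / sin 40.0° = 66.67 m/s.

66.67 m/s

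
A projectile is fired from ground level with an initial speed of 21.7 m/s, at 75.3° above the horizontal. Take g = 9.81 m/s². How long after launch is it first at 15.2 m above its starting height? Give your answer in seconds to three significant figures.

0.923 s

vₓ = 21.70 cos 75.3° = 5.507 m/s; v_y0 = 21.70 sin 75.3° = 20.99 m/s.
Require v_y0 t − ½ g t² = 15.2, i.e. 4.905 t² − 20.99 t + 15.2 = 0.
Quadratic formula: t = (20.99 ± √142.34) / 9.81 = (20.99 ± 11.93) / 9.81 → t = 0.9234 s or 3.356 s.
The first (ascending) time is 0.9234 s.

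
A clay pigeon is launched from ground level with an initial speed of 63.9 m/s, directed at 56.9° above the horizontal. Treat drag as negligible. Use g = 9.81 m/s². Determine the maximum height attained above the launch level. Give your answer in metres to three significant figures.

Horizontal component vₓ = 63.90 cos 56.9° = 34.90 m/s; vertical v_y0 = 63.90 sin 56.9° = 53.53 m/s.
At the apex v_y = 0, so H = v_y0²/(2g) = 53.53²/19.62 = 146.0 m.

146 m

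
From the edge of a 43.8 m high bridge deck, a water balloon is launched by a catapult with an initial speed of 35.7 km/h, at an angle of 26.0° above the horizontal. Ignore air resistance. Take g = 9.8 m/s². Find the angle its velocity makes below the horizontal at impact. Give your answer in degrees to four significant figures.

73.25°

Convert: 35.7 km/h = 35.7/3.6 = 9.917 m/s.
vₓ = 9.917 cos 26.0° = 8.913 m/s; v_y0 = 9.917 sin 26.0° = 4.347 m/s.
Vertical motion (up positive, ground at y = 0): 4.900 t² − (4.347) t − 43.8 = 0, so t = (4.347 + √(4.347² + 2·9.80·43.8)) / 9.80 = (4.347 + 29.62) / 9.80 = 3.466 s.
At impact: v_y = v_y0 − g t = −29.62 m/s; vₓ = 8.913 m/s.
Angle below horizontal: arctan(|v_y|/vₓ) = arctan(29.62/8.913) = 73.25°.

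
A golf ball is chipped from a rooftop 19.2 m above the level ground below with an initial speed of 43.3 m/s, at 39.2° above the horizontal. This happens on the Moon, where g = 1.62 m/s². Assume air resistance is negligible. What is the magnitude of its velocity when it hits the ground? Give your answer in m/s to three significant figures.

44.0 m/s

Components: vₓ = 43.30 cos 39.2° = 33.56 m/s, v_y0 = 43.30 sin 39.2° = 27.37 m/s.
Vertical motion (up positive, ground at y = 0): 0.8100 t² − (27.37) t − 19.2 = 0, so t = (27.37 + √(27.37² + 2·1.62·19.2)) / 1.62 = (27.37 + 28.48) / 1.62 = 34.47 s.
Vertical velocity at impact: v_y = v_y0 − g t = 27.37 − 1.62 × 34.47 = −28.48 m/s.
Speed: |v| = √(vₓ² + v_y²) = √(33.56² + 28.48²) = 44.01 m/s.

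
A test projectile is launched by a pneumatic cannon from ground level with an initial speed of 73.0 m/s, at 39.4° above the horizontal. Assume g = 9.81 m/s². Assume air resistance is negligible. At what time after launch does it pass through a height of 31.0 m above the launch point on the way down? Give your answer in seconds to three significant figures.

8.72 s

Components: vₓ = 73.00 cos 39.4° = 56.41 m/s, v_y0 = 73.00 sin 39.4° = 46.34 m/s.
Height y(t) = 46.34 t − 4.905 t² = 31.0 gives 4.905 t² − 46.34 t + 31.0 = 0.
Quadratic formula: t = (46.34 ± √1538.7) / 9.81 = (46.34 ± 39.23) / 9.81 → t = 0.7246 s or 8.722 s.
The descending-branch root is 8.722 s.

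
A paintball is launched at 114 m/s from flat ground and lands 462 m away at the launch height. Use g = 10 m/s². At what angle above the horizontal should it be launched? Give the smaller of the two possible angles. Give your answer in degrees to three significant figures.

Level-ground range R = v₀² sin(2θ)/g ⇒ sin(2θ) = gR/v₀² = 10.0 × 462 / 114² = 0.3555.
2θ = 20.82° or 180° − 20.82° = 159.2°, so θ = 10.41° or 79.59°.
The smaller angle is 10.41°.

10.4°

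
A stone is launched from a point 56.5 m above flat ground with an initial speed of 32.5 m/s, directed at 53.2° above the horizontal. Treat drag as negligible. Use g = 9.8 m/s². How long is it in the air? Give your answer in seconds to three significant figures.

Horizontal component vₓ = 32.50 cos 53.2° = 19.47 m/s; vertical v_y0 = 32.50 sin 53.2° = 26.02 m/s.
The projectile lands when y = 56.5 + (26.02) t − ½·9.80·t² = 0. Positive root: t = (26.02 + √(26.02² + 2·9.80·56.5)) / 9.80 = (26.02 + 42.24) / 9.80 = 6.966 s.

6.97 s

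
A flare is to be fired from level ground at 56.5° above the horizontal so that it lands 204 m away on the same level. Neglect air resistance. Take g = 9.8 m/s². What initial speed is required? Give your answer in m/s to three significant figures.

Level-ground range: R = v₀² sin(2θ)/g, so v₀ = √(gR / sin 2θ).
v₀ = √(9.80 × 204 / sin 113.0°) = √(1999 / 0.9205) = √2171.9 = 46.60 m/s.

46.6 m/s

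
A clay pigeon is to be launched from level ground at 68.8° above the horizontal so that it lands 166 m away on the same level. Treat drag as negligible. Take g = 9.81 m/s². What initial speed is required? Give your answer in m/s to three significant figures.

On level ground R = v₀² sin 2θ / g ⇒ v₀ = √(gR / sin 2θ).
v₀ = √(9.81 × 166 / sin 137.6°) = √(1628 / 0.6743) = √2415.0 = 49.14 m/s.

49.1 m/s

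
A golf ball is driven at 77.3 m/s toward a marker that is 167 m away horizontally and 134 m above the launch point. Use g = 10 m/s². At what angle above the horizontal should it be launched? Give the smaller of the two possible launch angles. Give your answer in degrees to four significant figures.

48.14°

Trajectory: y = x tanθ − g x² (1 + tan²θ)/(2v₀²). With x = 167, y = 134, v₀ = 77.3, g = 10.0:
23.34 tan²θ − 167 tanθ + (157.3) = 0.
tanθ = [167 ± √(167² − 4 × 23.34 × (157.3))] / (2 × 23.34) = (167 ± 114.9) / 46.67, giving tanθ = 1.116 or 6.040.
θ = 48.14° or 80.60°; the smaller is 48.14°.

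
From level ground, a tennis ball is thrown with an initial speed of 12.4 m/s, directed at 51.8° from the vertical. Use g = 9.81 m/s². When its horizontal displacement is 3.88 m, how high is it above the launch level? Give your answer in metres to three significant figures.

Resolve: vₓ = 12.40 sin 51.8° = 9.745 m/s and v_y0 = 12.40 cos 51.8° = 7.668 m/s.
Time to reach x = 3.88 m: t = x/vₓ = 3.88/9.745 = 0.3982 s.
Height: y = v_y0 t − ½ g t² = 7.668 × 0.3982 − 4.905 × 0.3982² = 3.053 − 0.7776 = 2.276 m.

2.28 m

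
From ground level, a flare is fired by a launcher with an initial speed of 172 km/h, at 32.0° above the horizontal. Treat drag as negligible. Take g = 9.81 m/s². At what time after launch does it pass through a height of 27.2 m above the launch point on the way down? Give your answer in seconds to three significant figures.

Convert: 172 km/h = 172/3.6 = 47.78 m/s.
Components: vₓ = 47.78 cos 32.0° = 40.52 m/s, v_y0 = 47.78 sin 32.0° = 25.32 m/s.
Require v_y0 t − ½ g t² = 27.2, i.e. 4.905 t² − 25.32 t + 27.2 = 0.
Quadratic formula: t = (25.32 ± √107.36) / 9.81 = (25.32 ± 10.36) / 9.81 → t = 1.525 s or 3.637 s.
The descending-branch root is 3.637 s.

3.64 s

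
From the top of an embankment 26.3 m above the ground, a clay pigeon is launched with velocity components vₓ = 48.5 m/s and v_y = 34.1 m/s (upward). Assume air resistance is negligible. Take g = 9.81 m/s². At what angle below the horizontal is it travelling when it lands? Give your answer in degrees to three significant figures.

40.2°

With up positive and y = 0 at the ground: y(t) = 26.3 + (34.10) t − 4.905 t². Setting y = 0 and taking the positive root: t = [34.10 + √(34.10² + 2·9.81·26.3)] / 9.81 = (34.10 + 40.97) / 9.81 = 7.653 s.
At impact: v_y = v_y0 − g t = −40.97 m/s; vₓ = 48.50 m/s.
Angle below horizontal: arctan(|v_y|/vₓ) = arctan(40.97/48.50) = 40.19°.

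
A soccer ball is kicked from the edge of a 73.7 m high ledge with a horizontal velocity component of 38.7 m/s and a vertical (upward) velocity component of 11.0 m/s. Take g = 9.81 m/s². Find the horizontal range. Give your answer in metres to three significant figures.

200 m

The projectile lands when y = 73.7 + (11.00) t − ½·9.81·t² = 0. Positive root: t = (11.00 + √(11.00² + 2·9.81·73.7)) / 9.81 = (11.00 + 39.59) / 9.81 = 5.157 s.
Horizontal distance: R = vₓ t = 38.70 × 5.157 = 199.6 m.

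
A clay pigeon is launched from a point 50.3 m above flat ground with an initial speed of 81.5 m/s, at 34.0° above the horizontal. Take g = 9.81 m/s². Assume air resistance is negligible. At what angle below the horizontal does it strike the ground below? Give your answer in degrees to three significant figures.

39.3°

Horizontal component vₓ = 81.50 cos 34.0° = 67.57 m/s; vertical v_y0 = 81.50 sin 34.0° = 45.57 m/s.
With up positive and y = 0 at the ground: y(t) = 50.3 + (45.57) t − 4.905 t². Setting y = 0 and taking the positive root: t = [45.57 + √(45.57² + 2·9.81·50.3)] / 9.81 = (45.57 + 55.35) / 9.81 = 10.29 s.
At impact: v_y = v_y0 − g t = −55.35 m/s; vₓ = 67.57 m/s.
Angle below horizontal: arctan(|v_y|/vₓ) = arctan(55.35/67.57) = 39.33°.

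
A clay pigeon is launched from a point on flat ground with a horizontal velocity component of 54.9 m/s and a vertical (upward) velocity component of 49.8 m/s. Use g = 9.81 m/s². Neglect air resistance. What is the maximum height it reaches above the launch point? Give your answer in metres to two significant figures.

Maximum height: H = v_y0² / (2g) = 49.80² / (2 × 9.81) = 126.4 m.

130 m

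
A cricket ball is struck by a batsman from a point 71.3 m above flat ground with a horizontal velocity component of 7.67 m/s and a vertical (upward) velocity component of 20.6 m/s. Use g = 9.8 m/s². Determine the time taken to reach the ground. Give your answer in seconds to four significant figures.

Vertical motion (up positive, ground at y = 0): 4.900 t² − (20.60) t − 71.3 = 0, so t = (20.60 + √(20.60² + 2·9.80·71.3)) / 9.80 = (20.60 + 42.68) / 9.80 = 6.457 s.

6.457 s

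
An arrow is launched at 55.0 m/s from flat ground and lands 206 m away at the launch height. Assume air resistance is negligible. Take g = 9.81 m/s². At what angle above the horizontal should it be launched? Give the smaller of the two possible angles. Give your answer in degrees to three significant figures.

21.0°

From R = (v₀²/g) sin 2θ: sin 2θ = 9.81 × 206 / 3025.0 = 0.6681.
2θ = 41.92° or 180° − 41.92° = 138.1°, so θ = 20.96° or 69.04°.
The smaller angle is 20.96°.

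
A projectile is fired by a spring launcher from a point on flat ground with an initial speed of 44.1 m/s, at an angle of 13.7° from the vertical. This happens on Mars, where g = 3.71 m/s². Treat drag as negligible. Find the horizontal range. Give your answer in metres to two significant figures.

240 m

Components: vₓ = 44.10 sin 13.7° = 10.44 m/s, v_y0 = 44.10 cos 13.7° = 42.85 m/s.
Time aloft: T = 2 v_y0 / g = 2 × 42.85 / 3.71 = 23.10 s.
Range: R = vₓ T = 10.44 × 23.10 = 241.2 m.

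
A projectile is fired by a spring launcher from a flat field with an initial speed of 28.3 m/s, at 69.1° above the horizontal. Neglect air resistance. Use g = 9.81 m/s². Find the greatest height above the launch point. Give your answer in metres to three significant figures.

Horizontal component vₓ = 28.30 cos 69.1° = 10.10 m/s; vertical v_y0 = 28.30 sin 69.1° = 26.44 m/s.
At the apex v_y = 0, so H = v_y0²/(2g) = 26.44²/19.62 = 35.63 m.

35.6 m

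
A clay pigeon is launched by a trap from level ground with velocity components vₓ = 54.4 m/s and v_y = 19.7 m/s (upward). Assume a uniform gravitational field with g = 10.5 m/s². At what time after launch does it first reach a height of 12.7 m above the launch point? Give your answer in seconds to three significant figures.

Set y = v_y0 t − ½ g t² = 12.7: 5.250 t² − 19.70 t + 12.7 = 0.
t = [19.70 ± √(19.70² − 2·10.5·12.7)] / 10.5 = (19.70 ± 11.02) / 10.5, so t = 0.8269 s or t = 2.925 s.
The first (ascending) time is 0.8269 s.

0.827 s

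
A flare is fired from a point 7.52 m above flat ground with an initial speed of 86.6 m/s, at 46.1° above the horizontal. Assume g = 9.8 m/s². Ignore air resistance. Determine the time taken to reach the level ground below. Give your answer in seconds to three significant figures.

Resolve: vₓ = 86.60 cos 46.1° = 60.05 m/s and v_y0 = 86.60 sin 46.1° = 62.40 m/s.
The projectile lands when y = 7.52 + (62.40) t − ½·9.80·t² = 0. Positive root: t = (62.40 + √(62.40² + 2·9.80·7.52)) / 9.80 = (62.40 + 63.57) / 9.80 = 12.85 s.

12.9 s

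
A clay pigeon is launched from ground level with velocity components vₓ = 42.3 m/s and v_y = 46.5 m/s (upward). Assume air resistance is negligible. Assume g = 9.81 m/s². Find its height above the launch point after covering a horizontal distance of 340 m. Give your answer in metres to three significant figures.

At x = 340 m, t = x/vₓ = 340/42.30 = 8.038 s.
Height: y = v_y0 t − ½ g t² = 46.50 × 8.038 − 4.905 × 8.038² = 373.8 − 316.9 = 56.86 m.

56.9 m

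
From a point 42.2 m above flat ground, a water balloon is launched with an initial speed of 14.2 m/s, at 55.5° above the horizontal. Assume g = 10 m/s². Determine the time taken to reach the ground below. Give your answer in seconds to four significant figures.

4.302 s

Components: vₓ = 14.20 cos 55.5° = 8.043 m/s, v_y0 = 14.20 sin 55.5° = 11.70 m/s.
The projectile lands when y = 42.2 + (11.70) t − ½·10.0·t² = 0. Positive root: t = (11.70 + √(11.70² + 2·10.0·42.2)) / 10.0 = (11.70 + 31.32) / 10.0 = 4.302 s.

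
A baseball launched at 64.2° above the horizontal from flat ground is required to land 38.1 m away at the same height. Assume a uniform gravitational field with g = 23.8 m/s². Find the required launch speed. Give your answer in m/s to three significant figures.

On level ground R = v₀² sin 2θ / g ⇒ v₀ = √(gR / sin 2θ).
v₀ = √(23.8 × 38.1 / sin 128.4°) = √(906.8 / 0.7837) = √1157.1 = 34.02 m/s.

34.0 m/s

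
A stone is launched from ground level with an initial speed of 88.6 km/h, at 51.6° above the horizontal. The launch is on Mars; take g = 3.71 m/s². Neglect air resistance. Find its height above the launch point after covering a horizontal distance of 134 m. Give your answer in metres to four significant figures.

Convert: 88.6 km/h = 88.6/3.6 = 24.61 m/s.
Resolve: vₓ = 24.61 cos 51.6° = 15.29 m/s and v_y0 = 24.61 sin 51.6° = 19.29 m/s.
x = vₓ t ⇒ t = 134/15.29 = 8.766 s.
Height: y = v_y0 t − ½ g t² = 19.29 × 8.766 − 1.855 × 8.766² = 169.1 − 142.5 = 26.54 m.

26.54 m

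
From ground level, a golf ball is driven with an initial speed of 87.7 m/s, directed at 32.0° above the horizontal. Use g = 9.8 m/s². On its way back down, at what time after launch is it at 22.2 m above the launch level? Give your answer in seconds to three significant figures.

Components: vₓ = 87.70 cos 32.0° = 74.37 m/s, v_y0 = 87.70 sin 32.0° = 46.47 m/s.
Height y(t) = 46.47 t − 4.900 t² = 22.2 gives 4.900 t² − 46.47 t + 22.2 = 0.
Quadratic formula: t = (46.47 ± √1724.7) / 9.80 = (46.47 ± 41.53) / 9.80 → t = 0.5045 s or 8.980 s.
The descending-branch root is 8.980 s.

8.98 s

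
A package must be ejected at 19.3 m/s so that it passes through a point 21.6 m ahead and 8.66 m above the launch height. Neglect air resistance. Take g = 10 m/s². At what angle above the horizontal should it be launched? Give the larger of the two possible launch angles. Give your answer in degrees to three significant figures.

Trajectory: y = x tanθ − g x² (1 + tan²θ)/(2v₀²). With x = 21.6, y = 8.66, v₀ = 19.3, g = 10.0:
6.263 tan²θ − 21.6 tanθ + (14.92) = 0.
tanθ = [21.6 ± √(21.6² − 4 × 6.263 × (14.92))] / (2 × 6.263) = (21.6 ± 9.630) / 12.53, giving tanθ = 0.9557 or 2.493.
θ = 43.70° or 68.15°; the larger is 68.15°.

68.1°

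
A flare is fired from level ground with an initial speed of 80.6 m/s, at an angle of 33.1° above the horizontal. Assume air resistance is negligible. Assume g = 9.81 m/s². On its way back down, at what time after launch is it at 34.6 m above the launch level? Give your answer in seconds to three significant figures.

8.10 s

Horizontal component vₓ = 80.60 cos 33.1° = 67.52 m/s; vertical v_y0 = 80.60 sin 33.1° = 44.02 m/s.
Require v_y0 t − ½ g t² = 34.6, i.e. 4.905 t² − 44.02 t + 34.6 = 0.
Quadratic formula: t = (44.02 ± √1258.5) / 9.81 = (44.02 ± 35.48) / 9.81 → t = 0.8705 s or 8.103 s.
The descending-branch root is 8.103 s.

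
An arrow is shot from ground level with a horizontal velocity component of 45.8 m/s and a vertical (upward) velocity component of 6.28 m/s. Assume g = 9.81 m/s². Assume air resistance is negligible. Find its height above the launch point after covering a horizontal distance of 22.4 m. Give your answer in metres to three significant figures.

1.90 m

Time to reach x = 22.4 m: t = x/vₓ = 22.4/45.80 = 0.4891 s.
Height: y = v_y0 t − ½ g t² = 6.280 × 0.4891 − 4.905 × 0.4891² = 3.071 − 1.173 = 1.898 m.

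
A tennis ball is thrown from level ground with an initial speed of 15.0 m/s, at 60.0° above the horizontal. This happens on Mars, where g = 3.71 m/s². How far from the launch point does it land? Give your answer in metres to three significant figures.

Horizontal component vₓ = 15.00 cos 60.0° = 7.500 m/s; vertical v_y0 = 15.00 sin 60.0° = 12.99 m/s.
Time aloft: T = 2 v_y0 / g = 2 × 12.99 / 3.71 = 7.003 s.
Horizontal distance R = vₓ T = 7.500 × 7.003 = 52.52 m.

52.5 m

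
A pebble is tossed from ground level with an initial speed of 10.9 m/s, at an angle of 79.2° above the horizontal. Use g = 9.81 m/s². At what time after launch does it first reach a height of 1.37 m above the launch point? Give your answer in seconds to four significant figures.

Components: vₓ = 10.90 cos 79.2° = 2.042 m/s, v_y0 = 10.90 sin 79.2° = 10.71 m/s.
Height y(t) = 10.71 t − 4.905 t² = 1.37 gives 4.905 t² − 10.71 t + 1.37 = 0.
Quadratic formula: t = (10.71 ± √87.759) / 9.81 = (10.71 ± 9.368) / 9.81 → t = 0.1365 s or 2.046 s.
The first (ascending) time is 0.1365 s.

0.1365 s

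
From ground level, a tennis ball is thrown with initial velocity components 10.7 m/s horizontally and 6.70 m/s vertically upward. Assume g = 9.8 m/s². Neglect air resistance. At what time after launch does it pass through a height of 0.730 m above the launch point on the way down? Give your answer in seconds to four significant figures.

1.248 s

Require v_y0 t − ½ g t² = 0.730, i.e. 4.900 t² − 6.700 t + 0.730 = 0.
t = [6.700 ± √(6.700² − 2·9.80·0.730)] / 9.80 = (6.700 ± 5.530) / 9.80, so t = 0.1194 s or t = 1.248 s.
The descending-branch root is 1.248 s.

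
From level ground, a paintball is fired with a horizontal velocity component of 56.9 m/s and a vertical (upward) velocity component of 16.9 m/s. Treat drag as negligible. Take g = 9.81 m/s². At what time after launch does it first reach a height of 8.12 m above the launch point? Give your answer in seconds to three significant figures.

Set y = v_y0 t − ½ g t² = 8.12: 4.905 t² − 16.90 t + 8.12 = 0.
t = [16.90 ± √(16.90² − 2·9.81·8.12)] / 9.81 = (16.90 ± 11.24) / 9.81, so t = 0.5772 s or t = 2.868 s.
The first (ascending) time is 0.5772 s.

0.577 s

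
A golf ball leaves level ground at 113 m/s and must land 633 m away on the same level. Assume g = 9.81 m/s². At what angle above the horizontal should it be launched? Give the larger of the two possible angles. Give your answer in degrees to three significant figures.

From R = (v₀²/g) sin 2θ: sin 2θ = 9.81 × 633 / 12769 = 0.4863.
2θ = 29.10° or 180° − 29.10° = 150.9°, so θ = 14.55° or 75.45°.
The larger angle is 75.45°.

75.5°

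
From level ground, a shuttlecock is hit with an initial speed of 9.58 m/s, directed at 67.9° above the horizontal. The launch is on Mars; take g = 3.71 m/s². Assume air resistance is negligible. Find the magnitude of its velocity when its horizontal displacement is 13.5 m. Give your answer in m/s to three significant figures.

vₓ = 9.580 cos 67.9° = 3.604 m/s; v_y0 = 9.580 sin 67.9° = 8.876 m/s.
Time to reach x = 13.5 m: t = x/vₓ = 13.5/3.604 = 3.746 s.
Vertical velocity there: v_y = v_y0 − g t = 8.876 − 3.71 × 3.746 = −5.020 m/s.
Speed: √(vₓ² + v_y²) = √(3.604² + 5.020²) = 6.180 m/s.

6.18 m/s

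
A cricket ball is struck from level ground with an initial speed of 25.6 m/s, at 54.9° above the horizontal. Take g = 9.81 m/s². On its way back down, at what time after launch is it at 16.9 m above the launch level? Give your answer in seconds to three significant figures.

3.19 s

Resolve: vₓ = 25.60 cos 54.9° = 14.72 m/s and v_y0 = 25.60 sin 54.9° = 20.94 m/s.
Require v_y0 t − ½ g t² = 16.9, i.e. 4.905 t² − 20.94 t + 16.9 = 0.
t = [20.94 ± √(20.94² − 2·9.81·16.9)] / 9.81 = (20.94 ± 10.35) / 9.81, so t = 1.080 s or t = 3.190 s.
The descending-branch root is 3.190 s.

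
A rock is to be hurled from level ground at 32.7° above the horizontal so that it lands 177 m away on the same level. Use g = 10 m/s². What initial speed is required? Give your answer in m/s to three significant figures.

Level-ground range: R = v₀² sin(2θ)/g, so v₀ = √(gR / sin 2θ).
v₀ = √(10.0 × 177 / sin 65.40°) = √(1770 / 0.9092) = √1946.7 = 44.12 m/s.

44.1 m/s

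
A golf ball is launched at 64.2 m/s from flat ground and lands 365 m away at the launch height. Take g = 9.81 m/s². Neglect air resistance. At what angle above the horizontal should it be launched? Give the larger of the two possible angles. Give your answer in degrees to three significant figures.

59.8°

Level-ground range R = v₀² sin(2θ)/g ⇒ sin(2θ) = gR/v₀² = 9.81 × 365 / 64.2² = 0.8687.
2θ = 60.31° or 180° − 60.31° = 119.7°, so θ = 30.16° or 59.84°.
The larger angle is 59.84°.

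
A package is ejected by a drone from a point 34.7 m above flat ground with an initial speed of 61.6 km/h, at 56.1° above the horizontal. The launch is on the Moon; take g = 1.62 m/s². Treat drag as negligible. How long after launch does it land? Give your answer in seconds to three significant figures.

Convert: 61.6 km/h = 61.6/3.6 = 17.11 m/s.
vₓ = 17.11 cos 56.1° = 9.544 m/s; v_y0 = 17.11 sin 56.1° = 14.20 m/s.
The projectile lands when y = 34.7 + (14.20) t − ½·1.62·t² = 0. Positive root: t = (14.20 + √(14.20² + 2·1.62·34.7)) / 1.62 = (14.20 + 17.72) / 1.62 = 19.71 s.

19.7 s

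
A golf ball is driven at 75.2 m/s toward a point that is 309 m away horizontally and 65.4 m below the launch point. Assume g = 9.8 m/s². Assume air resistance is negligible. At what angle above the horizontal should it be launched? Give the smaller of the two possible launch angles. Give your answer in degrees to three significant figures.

3.26°

Trajectory: y = x tanθ − g x² (1 + tan²θ)/(2v₀²). With x = 309, y = −65.4, v₀ = 75.2, g = 9.80:
82.73 tan²θ − 309 tanθ + (17.33) = 0.
tanθ = [309 ± √(309² − 4 × 82.73 × (17.33))] / (2 × 82.73) = (309 ± 299.6) / 165.5, giving tanθ = 0.05696 or 3.678.
θ = 3.260° or 74.79°; the smaller is 3.260°.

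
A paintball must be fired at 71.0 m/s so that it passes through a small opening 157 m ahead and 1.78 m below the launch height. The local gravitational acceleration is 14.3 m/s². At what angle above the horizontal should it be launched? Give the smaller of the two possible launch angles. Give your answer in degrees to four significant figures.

Trajectory: y = x tanθ − g x² (1 + tan²θ)/(2v₀²). With x = 157, y = −1.78, v₀ = 71.0, g = 14.3:
34.96 tan²θ − 157 tanθ + (33.18) = 0.
tanθ = [157 ± √(157² − 4 × 34.96 × (33.18))] / (2 × 34.96) = (157 ± 141.5) / 69.92, giving tanθ = 0.2224 or 4.268.
θ = 12.54° or 76.81°; the smaller is 12.54°.

12.54°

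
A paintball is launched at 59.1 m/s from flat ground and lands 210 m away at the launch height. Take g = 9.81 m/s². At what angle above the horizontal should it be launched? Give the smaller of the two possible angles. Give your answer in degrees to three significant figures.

18.1°

Level-ground range R = v₀² sin(2θ)/g ⇒ sin(2θ) = gR/v₀² = 9.81 × 210 / 59.1² = 0.5898.
2θ = 36.14° or 180° − 36.14° = 143.9°, so θ = 18.07° or 71.93°.
The smaller angle is 18.07°.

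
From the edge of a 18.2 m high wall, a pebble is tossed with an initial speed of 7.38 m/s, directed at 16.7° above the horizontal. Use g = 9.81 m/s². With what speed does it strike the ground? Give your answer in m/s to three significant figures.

20.3 m/s

Resolve: vₓ = 7.380 cos 16.7° = 7.069 m/s and v_y0 = 7.380 sin 16.7° = 2.121 m/s.
Vertical motion (up positive, ground at y = 0): 4.905 t² − (2.121) t − 18.2 = 0, so t = (2.121 + √(2.121² + 2·9.81·18.2)) / 9.81 = (2.121 + 19.02) / 9.81 = 2.155 s.
Vertical velocity at impact: v_y = v_y0 − g t = 2.121 − 9.81 × 2.155 = −19.02 m/s.
Speed: |v| = √(vₓ² + v_y²) = √(7.069² + 19.02²) = 20.29 m/s.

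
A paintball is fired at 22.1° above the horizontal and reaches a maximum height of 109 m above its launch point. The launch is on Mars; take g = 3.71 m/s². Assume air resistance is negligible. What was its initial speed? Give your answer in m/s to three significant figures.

At the peak v_y = 0, so v_y0 = √(2gH) = √(2 × 3.71 × 109) = 28.44 m/s.
v_y0 = v₀ sin θ ⇒ v₀ = 28.44 / sin 22.1° = 75.59 m/s.

75.6 m/s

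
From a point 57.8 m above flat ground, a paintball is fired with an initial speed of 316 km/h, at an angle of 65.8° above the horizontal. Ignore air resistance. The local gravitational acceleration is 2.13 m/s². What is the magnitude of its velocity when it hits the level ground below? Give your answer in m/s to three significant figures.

89.2 m/s

Convert: 316 km/h = 316/3.6 = 87.78 m/s.
Horizontal component vₓ = 87.78 cos 65.8° = 35.98 m/s; vertical v_y0 = 87.78 sin 65.8° = 80.06 m/s.
Vertical motion (up positive, ground at y = 0): 1.065 t² − (80.06) t − 57.8 = 0, so t = (80.06 + √(80.06² + 2·2.13·57.8)) / 2.13 = (80.06 + 81.59) / 2.13 = 75.89 s.
Vertical velocity at impact: v_y = v_y0 − g t = 80.06 − 2.13 × 75.89 = −81.59 m/s.
Speed: |v| = √(vₓ² + v_y²) = √(35.98² + 81.59²) = 89.17 m/s.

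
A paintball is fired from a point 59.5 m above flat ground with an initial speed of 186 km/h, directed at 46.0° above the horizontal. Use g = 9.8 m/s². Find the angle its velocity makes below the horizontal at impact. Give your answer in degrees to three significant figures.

54.6°

Convert: 186 km/h = 186/3.6 = 51.67 m/s.
Horizontal component vₓ = 51.67 cos 46.0° = 35.89 m/s; vertical v_y0 = 51.67 sin 46.0° = 37.17 m/s.
With up positive and y = 0 at the ground: y(t) = 59.5 + (37.17) t − 4.900 t². Setting y = 0 and taking the positive root: t = [37.17 + √(37.17² + 2·9.80·59.5)] / 9.80 = (37.17 + 50.47) / 9.80 = 8.943 s.
At impact: v_y = v_y0 − g t = −50.47 m/s; vₓ = 35.89 m/s.
Angle below horizontal: arctan(|v_y|/vₓ) = arctan(50.47/35.89) = 54.58°.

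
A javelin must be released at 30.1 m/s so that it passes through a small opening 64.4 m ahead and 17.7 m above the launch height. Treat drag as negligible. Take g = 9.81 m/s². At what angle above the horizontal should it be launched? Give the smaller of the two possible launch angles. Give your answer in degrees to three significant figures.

42.5°

Trajectory: y = x tanθ − g x² (1 + tan²θ)/(2v₀²). With x = 64.4, y = 17.7, v₀ = 30.1, g = 9.81:
22.45 tan²θ − 64.4 tanθ + (40.15) = 0.
tanθ = [64.4 ± √(64.4² − 4 × 22.45 × (40.15))] / (2 × 22.45) = (64.4 ± 23.26) / 44.91, giving tanθ = 0.9161 or 1.952.
θ = 42.49° or 62.88°; the smaller is 42.49°.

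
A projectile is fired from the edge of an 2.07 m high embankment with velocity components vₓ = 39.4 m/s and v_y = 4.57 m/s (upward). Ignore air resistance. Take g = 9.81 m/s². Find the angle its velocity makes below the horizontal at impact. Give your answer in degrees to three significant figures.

With up positive and y = 0 at the ground: y(t) = 2.07 + (4.570) t − 4.905 t². Setting y = 0 and taking the positive root: t = [4.570 + √(4.570² + 2·9.81·2.07)] / 9.81 = (4.570 + 7.842) / 9.81 = 1.265 s.
At impact: v_y = v_y0 − g t = −7.842 m/s; vₓ = 39.40 m/s.
Angle below horizontal: arctan(|v_y|/vₓ) = arctan(7.842/39.40) = 11.26°.

11.3°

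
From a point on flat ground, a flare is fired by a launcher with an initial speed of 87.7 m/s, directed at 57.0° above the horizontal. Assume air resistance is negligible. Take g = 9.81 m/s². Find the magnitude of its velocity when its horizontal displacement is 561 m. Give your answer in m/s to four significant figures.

vₓ = 87.70 cos 57.0° = 47.76 m/s; v_y0 = 87.70 sin 57.0° = 73.55 m/s.
Time to reach x = 561 m: t = x/vₓ = 561/47.76 = 11.75 s.
Vertical velocity there: v_y = v_y0 − g t = 73.55 − 9.81 × 11.75 = −41.67 m/s.
Speed: √(vₓ² + v_y²) = √(47.76² + 41.67²) = 63.38 m/s.

63.38 m/s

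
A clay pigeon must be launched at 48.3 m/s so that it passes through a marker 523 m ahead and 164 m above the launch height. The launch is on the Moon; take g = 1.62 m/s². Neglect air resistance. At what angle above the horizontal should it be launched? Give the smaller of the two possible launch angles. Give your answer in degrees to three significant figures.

28.8°

Trajectory: y = x tanθ − g x² (1 + tan²θ)/(2v₀²). With x = 523, y = 164, v₀ = 48.3, g = 1.62:
94.97 tan²θ − 523 tanθ + (259.0) = 0.
tanθ = [523 ± √(523² − 4 × 94.97 × (259.0))] / (2 × 94.97) = (523 ± 418.5) / 189.9, giving tanθ = 0.5501 or 4.957.
θ = 28.82° or 78.59°; the smaller is 28.82°.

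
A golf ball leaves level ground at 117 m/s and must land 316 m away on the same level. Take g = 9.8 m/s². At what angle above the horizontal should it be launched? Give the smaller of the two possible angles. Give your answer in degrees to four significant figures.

From R = (v₀²/g) sin 2θ: sin 2θ = 9.80 × 316 / 13689 = 0.2262.
2θ = 13.07° or 180° − 13.07° = 166.9°, so θ = 6.537° or 83.46°.
The smaller angle is 6.537°.

6.537°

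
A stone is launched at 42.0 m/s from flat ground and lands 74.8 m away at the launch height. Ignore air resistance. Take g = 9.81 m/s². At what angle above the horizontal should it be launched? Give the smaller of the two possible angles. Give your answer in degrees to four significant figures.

12.29°

Level-ground range R = v₀² sin(2θ)/g ⇒ sin(2θ) = gR/v₀² = 9.81 × 74.8 / 42.0² = 0.4160.
2θ = 24.58° or 180° − 24.58° = 155.4°, so θ = 12.29° or 77.71°.
The smaller angle is 12.29°.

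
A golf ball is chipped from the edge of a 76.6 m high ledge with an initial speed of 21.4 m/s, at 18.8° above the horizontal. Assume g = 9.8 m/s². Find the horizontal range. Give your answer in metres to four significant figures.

95.61 m

vₓ = 21.40 cos 18.8° = 20.26 m/s; v_y0 = 21.40 sin 18.8° = 6.896 m/s.
With up positive and y = 0 at the ground: y(t) = 76.6 + (6.896) t − 4.900 t². Setting y = 0 and taking the positive root: t = [6.896 + √(6.896² + 2·9.80·76.6)] / 9.80 = (6.896 + 39.36) / 9.80 = 4.720 s.
Horizontal distance: R = vₓ t = 20.26 × 4.720 = 95.61 m.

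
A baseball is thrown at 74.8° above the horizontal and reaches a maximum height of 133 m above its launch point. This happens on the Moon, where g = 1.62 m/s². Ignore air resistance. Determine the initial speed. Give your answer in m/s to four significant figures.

At the peak v_y = 0, so v_y0 = √(2gH) = √(2 × 1.62 × 133) = 20.76 m/s.
v_y0 = v₀ sin θ ⇒ v₀ = 20.76 / sin 74.8° = 21.51 m/s.

21.51 m/s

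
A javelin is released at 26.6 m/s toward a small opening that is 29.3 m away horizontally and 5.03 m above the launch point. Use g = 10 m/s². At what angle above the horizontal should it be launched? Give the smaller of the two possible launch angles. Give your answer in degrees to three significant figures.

Trajectory: y = x tanθ − g x² (1 + tan²θ)/(2v₀²). With x = 29.3, y = 5.03, v₀ = 26.6, g = 10.0:
6.067 tan²θ − 29.3 tanθ + (11.10) = 0.
tanθ = [29.3 ± √(29.3² − 4 × 6.067 × (11.10))] / (2 × 6.067) = (29.3 ± 24.27) / 12.13, giving tanθ = 0.4143 or 4.416.
θ = 22.50° or 77.24°; the smaller is 22.50°.

22.5°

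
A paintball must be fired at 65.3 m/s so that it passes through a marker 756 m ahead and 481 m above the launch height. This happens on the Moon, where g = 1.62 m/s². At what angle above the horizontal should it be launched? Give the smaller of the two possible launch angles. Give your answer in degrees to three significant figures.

41.8°

Trajectory: y = x tanθ − g x² (1 + tan²θ)/(2v₀²). With x = 756, y = 481, v₀ = 65.3, g = 1.62:
108.6 tan²θ − 756 tanθ + (589.6) = 0.
tanθ = [756 ± √(756² − 4 × 108.6 × (589.6))] / (2 × 108.6) = (756 ± 561.7) / 217.1, giving tanθ = 0.8948 or 6.069.
θ = 41.82° or 80.64°; the smaller is 41.82°.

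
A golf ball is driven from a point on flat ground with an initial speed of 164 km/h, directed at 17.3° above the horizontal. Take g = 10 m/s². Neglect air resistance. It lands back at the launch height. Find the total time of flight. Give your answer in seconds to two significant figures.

2.7 s

Convert: 164 km/h = 164/3.6 = 45.56 m/s.
Horizontal component vₓ = 45.56 cos 17.3° = 43.49 m/s; vertical v_y0 = 45.56 sin 17.3° = 13.55 m/s.
Time of flight on level ground: T = 2 v_y0 / g = 2 × 13.55 / 10.0 = 2.709 s.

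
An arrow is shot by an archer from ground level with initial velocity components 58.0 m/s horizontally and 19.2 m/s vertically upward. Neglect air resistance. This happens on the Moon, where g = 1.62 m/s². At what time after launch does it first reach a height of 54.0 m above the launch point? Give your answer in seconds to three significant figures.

3.26 s

Set y = v_y0 t − ½ g t² = 54.0: 0.8100 t² − 19.20 t + 54.0 = 0.
Quadratic formula: t = (19.20 ± √193.68) / 1.62 = (19.20 ± 13.92) / 1.62 → t = 3.261 s or 20.44 s.
The first (ascending) time is 3.261 s.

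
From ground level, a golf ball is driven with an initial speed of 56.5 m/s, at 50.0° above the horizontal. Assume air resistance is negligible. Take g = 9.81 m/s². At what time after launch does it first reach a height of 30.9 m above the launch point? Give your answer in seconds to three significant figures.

Horizontal component vₓ = 56.50 cos 50.0° = 36.32 m/s; vertical v_y0 = 56.50 sin 50.0° = 43.28 m/s.
Require v_y0 t − ½ g t² = 30.9, i.e. 4.905 t² − 43.28 t + 30.9 = 0.
t = [43.28 ± √(43.28² − 2·9.81·30.9)] / 9.81 = (43.28 ± 35.60) / 9.81, so t = 0.7835 s or t = 8.040 s.
The first (ascending) time is 0.7835 s.

0.783 s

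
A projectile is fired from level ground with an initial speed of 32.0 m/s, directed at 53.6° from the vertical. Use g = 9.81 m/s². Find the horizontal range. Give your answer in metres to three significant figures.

Horizontal component vₓ = 32.00 sin 53.6° = 25.76 m/s; vertical v_y0 = 32.00 cos 53.6° = 18.99 m/s.
Time aloft: T = 2 v_y0 / g = 2 × 18.99 / 9.81 = 3.871 s.
Horizontal distance R = vₓ T = 25.76 × 3.871 = 99.72 m.

99.7 m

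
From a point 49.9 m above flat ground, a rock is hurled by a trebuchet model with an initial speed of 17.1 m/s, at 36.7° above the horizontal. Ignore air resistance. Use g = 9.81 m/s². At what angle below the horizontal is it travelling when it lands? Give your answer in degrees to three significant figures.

Horizontal component vₓ = 17.10 cos 36.7° = 13.71 m/s; vertical v_y0 = 17.10 sin 36.7° = 10.22 m/s.
The projectile lands when y = 49.9 + (10.22) t − ½·9.81·t² = 0. Positive root: t = (10.22 + √(10.22² + 2·9.81·49.9)) / 9.81 = (10.22 + 32.92) / 9.81 = 4.397 s.
At impact: v_y = v_y0 − g t = −32.92 m/s; vₓ = 13.71 m/s.
Angle below horizontal: arctan(|v_y|/vₓ) = arctan(32.92/13.71) = 67.39°.

67.4°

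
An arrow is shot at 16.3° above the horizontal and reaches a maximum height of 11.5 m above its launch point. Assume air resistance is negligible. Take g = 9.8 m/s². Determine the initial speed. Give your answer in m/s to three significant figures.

At the peak v_y = 0, so v_y0 = √(2gH) = √(2 × 9.80 × 11.5) = 15.01 m/s.
v_y0 = v₀ sin θ ⇒ v₀ = 15.01 / sin 16.3° = 53.49 m/s.

53.5 m/s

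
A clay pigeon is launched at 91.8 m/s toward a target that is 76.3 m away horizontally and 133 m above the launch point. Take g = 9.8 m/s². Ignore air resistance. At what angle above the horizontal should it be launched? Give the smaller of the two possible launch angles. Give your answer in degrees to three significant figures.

Trajectory: y = x tanθ − g x² (1 + tan²θ)/(2v₀²). With x = 76.3, y = 133, v₀ = 91.8, g = 9.80:
3.385 tan²θ − 76.3 tanθ + (136.4) = 0.
tanθ = [76.3 ± √(76.3² − 4 × 3.385 × (136.4))] / (2 × 3.385) = (76.3 ± 63.05) / 6.770, giving tanθ = 1.957 or 20.58.
θ = 62.94° or 87.22°; the smaller is 62.94°.

62.9°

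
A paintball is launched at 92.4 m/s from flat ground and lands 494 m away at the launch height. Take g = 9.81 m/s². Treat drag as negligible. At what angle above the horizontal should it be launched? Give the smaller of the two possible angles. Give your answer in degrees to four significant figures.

R = v₀² sin 2θ / g gives sin 2θ = gR/v₀² = 9.81·494/92.4² = 0.5676.
2θ = 34.58° or 180° − 34.58° = 145.4°, so θ = 17.29° or 72.71°.
The smaller angle is 17.29°.

17.29°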